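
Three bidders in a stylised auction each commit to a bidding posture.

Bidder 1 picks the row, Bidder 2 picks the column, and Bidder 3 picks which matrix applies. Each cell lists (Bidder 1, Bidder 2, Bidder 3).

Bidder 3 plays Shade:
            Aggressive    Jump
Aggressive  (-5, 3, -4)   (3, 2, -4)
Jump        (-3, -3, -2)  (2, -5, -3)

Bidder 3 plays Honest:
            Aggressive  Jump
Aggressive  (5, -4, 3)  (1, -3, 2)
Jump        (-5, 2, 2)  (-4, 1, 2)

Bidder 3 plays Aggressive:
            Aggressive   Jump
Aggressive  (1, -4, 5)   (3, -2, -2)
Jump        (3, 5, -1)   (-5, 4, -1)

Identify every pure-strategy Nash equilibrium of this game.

(Aggressive, Jump, Honest)

For each strategy profile, look for a profitable unilateral deviation.
(Aggressive, Aggressive, Shade): Bidder 1 can switch to Jump (-5 → -3). Not NE.
(Aggressive, Aggressive, Honest): Bidder 2 can switch to Jump (-4 → -3). Not NE.
(Aggressive, Aggressive, Aggressive): Bidder 1 can switch to Jump (1 → 3). Not NE.
(Aggressive, Jump, Shade): Bidder 2 can switch to Aggressive (2 → 3). Not NE.
(Aggressive, Jump, Honest): Bidder 1 gets 1, best alternative -4; Bidder 2 gets -3, best alternative -4; Bidder 3 gets 2, best alternative -2. No profitable deviation — NE.
(Aggressive, Jump, Aggressive): Bidder 3 can switch to Honest (-2 → 2). Not NE.
(Jump, Aggressive, Shade): Bidder 3 can switch to Honest (-2 → 2). Not NE.
(Jump, Aggressive, Honest): Bidder 1 can switch to Aggressive (-5 → 5). Not NE.
(Jump, Aggressive, Aggressive): Bidder 3 can switch to Honest (-1 → 2). Not NE.
(Jump, Jump, Shade): Bidder 1 can switch to Aggressive (2 → 3). Not NE.
(Jump, Jump, Honest): Bidder 1 can switch to Aggressive (-4 → 1). Not NE.
(The remaining 1 profile has a profitable deviation by the same check.)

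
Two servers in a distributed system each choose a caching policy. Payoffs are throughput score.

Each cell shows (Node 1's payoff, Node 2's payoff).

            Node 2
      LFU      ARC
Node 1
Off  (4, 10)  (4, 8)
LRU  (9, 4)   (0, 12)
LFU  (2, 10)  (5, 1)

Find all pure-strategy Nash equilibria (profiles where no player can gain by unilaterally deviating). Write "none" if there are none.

No pure-strategy Nash equilibrium.

Node 1 against LFU: payoffs 4, 9, 2 → best response LRU.
Node 1 against ARC: payoffs 4, 0, 5 → best response LFU.
Node 2 against Off: payoffs 10, 8 → best response LFU.
Node 2 against LRU: payoffs 4, 12 → best response ARC.
Node 2 against LFU: payoffs 10, 1 → best response LFU.
No profile is a mutual best response for all players.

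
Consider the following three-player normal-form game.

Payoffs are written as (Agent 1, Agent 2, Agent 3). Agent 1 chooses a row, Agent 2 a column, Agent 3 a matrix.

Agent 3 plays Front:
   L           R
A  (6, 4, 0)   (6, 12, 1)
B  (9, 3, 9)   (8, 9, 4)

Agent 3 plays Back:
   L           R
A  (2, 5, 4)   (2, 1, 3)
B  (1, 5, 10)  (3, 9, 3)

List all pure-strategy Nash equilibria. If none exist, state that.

For each strategy profile, look for a profitable unilateral deviation.
(A, L, Front): Agent 1 can switch to B (6 → 9). Not NE.
(A, L, Back): Agent 1 gets 2, best alternative 1; Agent 2 gets 5, best alternative 1; Agent 3 gets 4, best alternative 0. No profitable deviation — NE.
(A, R, Front): Agent 1 can switch to B (6 → 8). Not NE.
(A, R, Back): Agent 1 can switch to B (2 → 3). Not NE.
(B, L, Front): Agent 2 can switch to R (3 → 9). Not NE.
(B, L, Back): Agent 1 can switch to A (1 → 2). Not NE.
(B, R, Front): Agent 1 gets 8, best alternative 6; Agent 2 gets 9, best alternative 3; Agent 3 gets 4, best alternative 3. No profitable deviation — NE.
(B, R, Back): Agent 3 can switch to Front (3 → 4). Not NE.

The pure Nash equilibria are (A, L, Back) and (B, R, Front).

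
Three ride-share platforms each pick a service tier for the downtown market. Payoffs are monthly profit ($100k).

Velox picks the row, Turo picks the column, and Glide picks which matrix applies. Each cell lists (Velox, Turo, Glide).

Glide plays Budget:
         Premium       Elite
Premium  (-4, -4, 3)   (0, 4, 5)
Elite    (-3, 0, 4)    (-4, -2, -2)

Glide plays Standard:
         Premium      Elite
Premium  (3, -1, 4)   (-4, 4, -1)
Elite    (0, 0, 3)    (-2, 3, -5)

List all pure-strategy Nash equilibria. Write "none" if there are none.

The pure Nash equilibria are (Premium, Elite, Budget) and (Elite, Premium, Budget).

For each strategy profile, look for a profitable unilateral deviation.
(Premium, Premium, Budget): Velox can switch to Elite (-4 → -3). Not NE.
(Premium, Premium, Standard): Turo can switch to Elite (-1 → 4). Not NE.
(Premium, Elite, Budget): Velox gets 0, best alternative -4; Turo gets 4, best alternative -4; Glide gets 5, best alternative -1. No profitable deviation — NE.
(Premium, Elite, Standard): Velox can switch to Elite (-4 → -2). Not NE.
(Elite, Premium, Budget): Velox gets -3, best alternative -4; Turo gets 0, best alternative -2; Glide gets 4, best alternative 3. No profitable deviation — NE.
(Elite, Premium, Standard): Velox can switch to Premium (0 → 3). Not NE.
(Elite, Elite, Budget): Velox can switch to Premium (-4 → 0). Not NE.
(Elite, Elite, Standard): Glide can switch to Budget (-5 → -2). Not NE.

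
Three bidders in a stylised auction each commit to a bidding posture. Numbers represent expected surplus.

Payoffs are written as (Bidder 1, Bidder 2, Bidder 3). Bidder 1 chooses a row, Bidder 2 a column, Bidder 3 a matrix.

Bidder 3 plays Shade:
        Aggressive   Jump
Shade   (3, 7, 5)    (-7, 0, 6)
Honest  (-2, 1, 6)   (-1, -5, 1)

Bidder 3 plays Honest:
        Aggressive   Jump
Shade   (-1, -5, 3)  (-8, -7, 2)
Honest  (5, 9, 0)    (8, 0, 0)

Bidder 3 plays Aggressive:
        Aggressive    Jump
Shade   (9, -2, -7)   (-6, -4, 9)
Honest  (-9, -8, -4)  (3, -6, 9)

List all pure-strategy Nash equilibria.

(Shade, Aggressive, Shade); (Honest, Jump, Aggressive)

(Shade, Aggressive, Shade): Bidder 1 gets 3, best alternative -2; Bidder 2 gets 7, best alternative 0; Bidder 3 gets 5, best alternative 3. No profitable deviation — NE.
(Shade, Aggressive, Honest): Bidder 1 can switch to Honest (-1 → 5). Not NE.
(Shade, Aggressive, Aggressive): Bidder 3 can switch to Shade (-7 → 5). Not NE.
(Shade, Jump, Shade): Bidder 1 can switch to Honest (-7 → -1). Not NE.
(Shade, Jump, Honest): Bidder 1 can switch to Honest (-8 → 8). Not NE.
(Shade, Jump, Aggressive): Bidder 1 can switch to Honest (-6 → 3). Not NE.
(Honest, Aggressive, Shade): Bidder 1 can switch to Shade (-2 → 3). Not NE.
(Honest, Aggressive, Honest): Bidder 3 can switch to Shade (0 → 6). Not NE.
(Honest, Aggressive, Aggressive): Bidder 1 can switch to Shade (-9 → 9). Not NE.
(Honest, Jump, Shade): Bidder 2 can switch to Aggressive (-5 → 1). Not NE.
(Honest, Jump, Honest): Bidder 2 can switch to Aggressive (0 → 9). Not NE.
(Honest, Jump, Aggressive): Bidder 1 gets 3, best alternative -6; Bidder 2 gets -6, best alternative -8; Bidder 3 gets 9, best alternative 1. No profitable deviation — NE.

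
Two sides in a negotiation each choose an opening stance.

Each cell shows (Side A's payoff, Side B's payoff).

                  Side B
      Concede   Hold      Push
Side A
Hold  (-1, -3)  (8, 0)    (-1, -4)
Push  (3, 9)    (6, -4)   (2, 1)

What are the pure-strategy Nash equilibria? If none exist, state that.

Check each profile: it is a Nash equilibrium iff no player can strictly gain by switching unilaterally.
(Hold, Concede): Side A can switch to Push (-1 → 3). Not NE.
(Hold, Hold): Side A gets 8, best alternative 6; Side B gets 0, best alternative -3. No profitable deviation — NE.
(Hold, Push): Side A can switch to Push (-1 → 2). Not NE.
(Push, Concede): Side A gets 3, best alternative -1; Side B gets 9, best alternative 1. No profitable deviation — NE.
(Push, Hold): Side A can switch to Hold (6 → 8). Not NE.
(Push, Push): Side B can switch to Concede (1 → 9). Not NE.

(Hold, Hold) and (Push, Concede)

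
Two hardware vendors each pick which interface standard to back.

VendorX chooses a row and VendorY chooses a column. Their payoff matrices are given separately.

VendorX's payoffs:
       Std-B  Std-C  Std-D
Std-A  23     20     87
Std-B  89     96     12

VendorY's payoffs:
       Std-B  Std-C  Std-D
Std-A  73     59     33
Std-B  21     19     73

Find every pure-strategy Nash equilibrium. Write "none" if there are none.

There is no pure-strategy Nash equilibrium.

Check each profile: it is a Nash equilibrium iff no player can strictly gain by switching unilaterally.
(Std-A, Std-B): VendorX can switch to Std-B (23 → 89). Not NE.
(Std-A, Std-C): VendorX can switch to Std-B (20 → 96). Not NE.
(Std-A, Std-D): VendorY can switch to Std-B (33 → 73). Not NE.
(Std-B, Std-B): VendorY can switch to Std-D (21 → 73). Not NE.
(Std-B, Std-C): VendorY can switch to Std-B (19 → 21). Not NE.
(Std-B, Std-D): VendorX can switch to Std-A (12 → 87). Not NE.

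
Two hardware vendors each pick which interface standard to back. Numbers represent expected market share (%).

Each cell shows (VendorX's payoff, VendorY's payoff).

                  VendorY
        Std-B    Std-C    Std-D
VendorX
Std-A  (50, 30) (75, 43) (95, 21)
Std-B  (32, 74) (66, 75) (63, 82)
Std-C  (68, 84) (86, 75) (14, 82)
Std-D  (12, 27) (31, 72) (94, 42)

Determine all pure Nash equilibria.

(Std-A, Std-B): VendorX can switch to Std-C (50 → 68). Not NE.
(Std-A, Std-C): VendorX can switch to Std-C (75 → 86). Not NE.
(Std-A, Std-D): VendorY can switch to Std-B (21 → 30). Not NE.
(Std-B, Std-B): VendorX can switch to Std-A (32 → 50). Not NE.
(Std-B, Std-C): VendorX can switch to Std-A (66 → 75). Not NE.
(Std-B, Std-D): VendorX can switch to Std-A (63 → 95). Not NE.
(Std-C, Std-B): VendorX gets 68, best alternative 50; VendorY gets 84, best alternative 82. No profitable deviation — NE.
(Std-C, Std-C): VendorY can switch to Std-B (75 → 84). Not NE.
(Std-C, Std-D): VendorX can switch to Std-A (14 → 95). Not NE.
(The remaining 3 profiles each have a profitable deviation by the same check.)

The unique pure-strategy Nash equilibrium is (Std-C, Std-B).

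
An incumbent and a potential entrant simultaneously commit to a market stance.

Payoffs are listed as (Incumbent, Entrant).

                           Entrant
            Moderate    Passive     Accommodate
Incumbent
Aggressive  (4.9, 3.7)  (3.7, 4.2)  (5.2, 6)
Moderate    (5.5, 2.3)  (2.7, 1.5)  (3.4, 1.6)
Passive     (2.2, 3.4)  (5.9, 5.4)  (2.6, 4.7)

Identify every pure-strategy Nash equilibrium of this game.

Mark each player's best response to every combination of opponents' strategies; a profile where every player is best-responding is a pure Nash equilibrium.
Incumbent against Moderate: payoffs 4.9, 5.5, 2.2 → best response Moderate.
Incumbent against Passive: payoffs 3.7, 2.7, 5.9 → best response Passive.
Incumbent against Accommodate: payoffs 5.2, 3.4, 2.6 → best response Aggressive.
Entrant against Aggressive: payoffs 3.7, 4.2, 6 → best response Accommodate.
Entrant against Moderate: payoffs 2.3, 1.5, 1.6 → best response Moderate.
Entrant against Passive: payoffs 3.4, 5.4, 4.7 → best response Passive.
Mutual best responses: (Aggressive, Accommodate); (Moderate, Moderate); (Passive, Passive).

Pure-strategy Nash equilibria: (Aggressive, Accommodate); (Moderate, Moderate); (Passive, Passive)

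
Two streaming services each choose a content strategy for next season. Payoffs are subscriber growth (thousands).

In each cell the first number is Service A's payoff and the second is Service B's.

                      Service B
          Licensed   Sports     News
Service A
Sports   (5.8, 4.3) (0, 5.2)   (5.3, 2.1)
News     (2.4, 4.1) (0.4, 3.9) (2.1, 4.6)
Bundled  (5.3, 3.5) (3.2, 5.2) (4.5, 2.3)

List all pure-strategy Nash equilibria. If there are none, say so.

Service A against Licensed: payoffs 5.8, 2.4, 5.3 → best response Sports.
Service A against Sports: payoffs 0, 0.4, 3.2 → best response Bundled.
Service A against News: payoffs 5.3, 2.1, 4.5 → best response Sports.
Service B against Sports: payoffs 4.3, 5.2, 2.1 → best response Sports.
Service B against News: payoffs 4.1, 3.9, 4.6 → best response News.
Service B against Bundled: payoffs 3.5, 5.2, 2.3 → best response Sports.
Mutual best responses: (Bundled, Sports).

The unique pure-strategy Nash equilibrium is (Bundled, Sports).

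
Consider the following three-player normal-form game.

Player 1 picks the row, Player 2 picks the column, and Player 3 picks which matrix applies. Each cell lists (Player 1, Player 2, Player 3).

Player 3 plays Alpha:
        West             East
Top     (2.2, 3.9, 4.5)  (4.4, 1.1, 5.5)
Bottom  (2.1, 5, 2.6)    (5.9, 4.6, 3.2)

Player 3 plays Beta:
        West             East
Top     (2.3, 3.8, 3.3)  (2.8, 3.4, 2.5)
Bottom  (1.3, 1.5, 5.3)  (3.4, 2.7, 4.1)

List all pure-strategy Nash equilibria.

(Top, West, Alpha): Player 1 gets 2.2, best alternative 2.1; Player 2 gets 3.9, best alternative 1.1; Player 3 gets 4.5, best alternative 3.3. No profitable deviation — NE.
(Top, West, Beta): Player 3 can switch to Alpha (3.3 → 4.5). Not NE.
(Top, East, Alpha): Player 1 can switch to Bottom (4.4 → 5.9). Not NE.
(Top, East, Beta): Player 1 can switch to Bottom (2.8 → 3.4). Not NE.
(Bottom, West, Alpha): Player 1 can switch to Top (2.1 → 2.2). Not NE.
(Bottom, West, Beta): Player 1 can switch to Top (1.3 → 2.3). Not NE.
(Bottom, East, Alpha): Player 2 can switch to West (4.6 → 5). Not NE.
(Bottom, East, Beta): Player 1 gets 3.4, best alternative 2.8; Player 2 gets 2.7, best alternative 1.5; Player 3 gets 4.1, best alternative 3.2. No profitable deviation — NE.

Pure-strategy Nash equilibria: (Top, West, Alpha) and (Bottom, East, Beta)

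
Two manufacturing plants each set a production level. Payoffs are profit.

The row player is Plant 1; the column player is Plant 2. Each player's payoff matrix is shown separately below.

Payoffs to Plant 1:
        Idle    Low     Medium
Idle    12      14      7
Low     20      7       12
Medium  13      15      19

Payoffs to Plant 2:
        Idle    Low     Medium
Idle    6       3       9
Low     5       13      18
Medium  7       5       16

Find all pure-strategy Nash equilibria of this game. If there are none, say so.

(Idle, Idle): Plant 1 can switch to Low (12 → 20). Not NE.
(Idle, Low): Plant 1 can switch to Medium (14 → 15). Not NE.
(Idle, Medium): Plant 1 can switch to Low (7 → 12). Not NE.
(Low, Idle): Plant 2 can switch to Low (5 → 13). Not NE.
(Low, Low): Plant 1 can switch to Idle (7 → 14). Not NE.
(Low, Medium): Plant 1 can switch to Medium (12 → 19). Not NE.
(Medium, Idle): Plant 1 can switch to Low (13 → 20). Not NE.
(Medium, Low): Plant 2 can switch to Idle (5 → 7). Not NE.
(Medium, Medium): Plant 1 gets 19, best alternative 12; Plant 2 gets 16, best alternative 7. No profitable deviation — NE.

The unique pure-strategy Nash equilibrium is (Medium, Medium).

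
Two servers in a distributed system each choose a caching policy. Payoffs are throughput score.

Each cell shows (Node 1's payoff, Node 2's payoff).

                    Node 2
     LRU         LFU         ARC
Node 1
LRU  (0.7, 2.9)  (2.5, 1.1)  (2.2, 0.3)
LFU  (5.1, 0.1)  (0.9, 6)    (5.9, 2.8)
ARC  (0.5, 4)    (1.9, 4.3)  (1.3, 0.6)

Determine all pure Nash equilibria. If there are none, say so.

(LRU, LRU): Node 1 can switch to LFU (0.7 → 5.1). Not NE.
(LRU, LFU): Node 2 can switch to LRU (1.1 → 2.9). Not NE.
(LRU, ARC): Node 1 can switch to LFU (2.2 → 5.9). Not NE.
(LFU, LRU): Node 2 can switch to LFU (0.1 → 6). Not NE.
(LFU, LFU): Node 1 can switch to LRU (0.9 → 2.5). Not NE.
(LFU, ARC): Node 2 can switch to LFU (2.8 → 6). Not NE.
(ARC, LRU): Node 1 can switch to LRU (0.5 → 0.7). Not NE.
(ARC, LFU): Node 1 can switch to LRU (1.9 → 2.5). Not NE.
(ARC, ARC): Node 1 can switch to LRU (1.3 → 2.2). Not NE.

none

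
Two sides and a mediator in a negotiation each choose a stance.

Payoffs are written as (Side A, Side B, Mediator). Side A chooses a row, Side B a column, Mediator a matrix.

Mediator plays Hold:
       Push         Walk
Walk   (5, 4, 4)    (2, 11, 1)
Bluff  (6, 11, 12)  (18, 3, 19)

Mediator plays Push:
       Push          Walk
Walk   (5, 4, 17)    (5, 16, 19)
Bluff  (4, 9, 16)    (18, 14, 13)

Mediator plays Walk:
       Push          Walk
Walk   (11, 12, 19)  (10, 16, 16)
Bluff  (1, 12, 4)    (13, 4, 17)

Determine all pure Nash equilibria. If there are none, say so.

For each player, find the best response to each opponent profile; mutual best responses are the pure NE.
Side A against (Push, Hold): payoffs 5, 6 → best response Bluff.
Side A against (Push, Push): payoffs 5, 4 → best response Walk.
Side A against (Push, Walk): payoffs 11, 1 → best response Walk.
Side A against (Walk, Hold): payoffs 2, 18 → best response Bluff.
Side A against (Walk, Push): payoffs 5, 18 → best response Bluff.
Side A against (Walk, Walk): payoffs 10, 13 → best response Bluff.
Side B against (Walk, Hold): payoffs 4, 11 → best response Walk.
Side B against (Walk, Push): payoffs 4, 16 → best response Walk.
Side B against (Walk, Walk): payoffs 12, 16 → best response Walk.
Side B against (Bluff, Hold): payoffs 11, 3 → best response Push.
Side B against (Bluff, Push): payoffs 9, 14 → best response Walk.
Side B against (Bluff, Walk): payoffs 12, 4 → best response Push.
Mediator against (Walk, Push): payoffs 4, 17, 19 → best response Walk.
Mediator against (Walk, Walk): payoffs 1, 19, 16 → best response Push.
Mediator against (Bluff, Push): payoffs 12, 16, 4 → best response Push.
Mediator against (Bluff, Walk): payoffs 19, 13, 17 → best response Hold.
No profile is a mutual best response for all players.

none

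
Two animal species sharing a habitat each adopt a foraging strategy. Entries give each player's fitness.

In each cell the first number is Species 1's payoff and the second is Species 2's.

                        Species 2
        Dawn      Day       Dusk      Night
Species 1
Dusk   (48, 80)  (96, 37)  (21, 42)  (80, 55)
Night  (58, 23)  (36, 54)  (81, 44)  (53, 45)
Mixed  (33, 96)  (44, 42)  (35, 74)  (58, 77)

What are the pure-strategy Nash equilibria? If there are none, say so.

Species 1 against Dawn: payoffs 48, 58, 33 → best response Night.
Species 1 against Day: payoffs 96, 36, 44 → best response Dusk.
Species 1 against Dusk: payoffs 21, 81, 35 → best response Night.
Species 1 against Night: payoffs 80, 53, 58 → best response Dusk.
Species 2 against Dusk: payoffs 80, 37, 42, 55 → best response Dawn.
Species 2 against Night: payoffs 23, 54, 44, 45 → best response Day.
Species 2 against Mixed: payoffs 96, 42, 74, 77 → best response Dawn.
No profile is a mutual best response for all players.

There is no pure-strategy Nash equilibrium.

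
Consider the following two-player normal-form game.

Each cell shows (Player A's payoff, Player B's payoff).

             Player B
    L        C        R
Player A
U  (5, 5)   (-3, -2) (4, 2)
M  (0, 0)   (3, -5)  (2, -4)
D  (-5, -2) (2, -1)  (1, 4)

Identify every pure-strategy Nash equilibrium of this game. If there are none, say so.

(U, L)

(U, L): Player A gets 5, best alternative 0; Player B gets 5, best alternative 2. No profitable deviation — NE.
(U, C): Player A can switch to M (-3 → 3). Not NE.
(U, R): Player B can switch to L (2 → 5). Not NE.
(M, L): Player A can switch to U (0 → 5). Not NE.
(M, C): Player B can switch to L (-5 → 0). Not NE.
(M, R): Player A can switch to U (2 → 4). Not NE.
(D, L): Player A can switch to U (-5 → 5). Not NE.
(D, C): Player A can switch to M (2 → 3). Not NE.
(D, R): Player A can switch to U (1 → 4). Not NE.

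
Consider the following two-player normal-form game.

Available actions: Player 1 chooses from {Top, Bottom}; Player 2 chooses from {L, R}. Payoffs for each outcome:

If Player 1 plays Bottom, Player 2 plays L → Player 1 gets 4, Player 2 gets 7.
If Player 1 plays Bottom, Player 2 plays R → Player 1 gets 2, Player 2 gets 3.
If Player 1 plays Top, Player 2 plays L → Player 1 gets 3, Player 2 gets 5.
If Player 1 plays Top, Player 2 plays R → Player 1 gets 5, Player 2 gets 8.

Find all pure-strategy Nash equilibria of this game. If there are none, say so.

Player 1 against L: payoffs 3, 4 → best response Bottom.
Player 1 against R: payoffs 5, 2 → best response Top.
Player 2 against Top: payoffs 5, 8 → best response R.
Player 2 against Bottom: payoffs 7, 3 → best response L.
Mutual best responses: (Top, R); (Bottom, L).

(Top, R), (Bottom, L)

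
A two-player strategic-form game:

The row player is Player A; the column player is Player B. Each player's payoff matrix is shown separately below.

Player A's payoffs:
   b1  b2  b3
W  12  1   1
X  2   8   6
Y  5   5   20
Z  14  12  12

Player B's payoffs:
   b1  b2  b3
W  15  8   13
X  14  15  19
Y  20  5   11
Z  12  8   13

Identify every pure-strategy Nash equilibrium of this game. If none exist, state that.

none

Player A against b1: payoffs 12, 2, 5, 14 → best response Z.
Player A against b2: payoffs 1, 8, 5, 12 → best response Z.
Player A against b3: payoffs 1, 6, 20, 12 → best response Y.
Player B against W: payoffs 15, 8, 13 → best response b1.
Player B against X: payoffs 14, 15, 19 → best response b3.
Player B against Y: payoffs 20, 5, 11 → best response b1.
Player B against Z: payoffs 12, 8, 13 → best response b3.
No profile is a mutual best response for all players.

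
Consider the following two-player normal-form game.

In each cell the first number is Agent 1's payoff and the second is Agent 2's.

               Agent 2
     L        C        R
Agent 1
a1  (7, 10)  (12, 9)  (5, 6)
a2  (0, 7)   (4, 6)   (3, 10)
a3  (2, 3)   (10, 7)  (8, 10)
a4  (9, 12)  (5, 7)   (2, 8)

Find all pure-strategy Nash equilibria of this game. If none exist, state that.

(a3, R); (a4, L)

(a1, L): Agent 1 can switch to a4 (7 → 9). Not NE.
(a1, C): Agent 2 can switch to L (9 → 10). Not NE.
(a1, R): Agent 1 can switch to a3 (5 → 8). Not NE.
(a2, L): Agent 1 can switch to a1 (0 → 7). Not NE.
(a2, C): Agent 1 can switch to a1 (4 → 12). Not NE.
(a2, R): Agent 1 can switch to a1 (3 → 5). Not NE.
(a3, L): Agent 1 can switch to a1 (2 → 7). Not NE.
(a3, C): Agent 1 can switch to a1 (10 → 12). Not NE.
(a3, R): Agent 1 gets 8, best alternative 5; Agent 2 gets 10, best alternative 7. No profitable deviation — NE.
(a4, L): Agent 1 gets 9, best alternative 7; Agent 2 gets 12, best alternative 8. No profitable deviation — NE.
(a4, C): Agent 1 can switch to a1 (5 → 12). Not NE.
(a4, R): Agent 1 can switch to a1 (2 → 5). Not NE.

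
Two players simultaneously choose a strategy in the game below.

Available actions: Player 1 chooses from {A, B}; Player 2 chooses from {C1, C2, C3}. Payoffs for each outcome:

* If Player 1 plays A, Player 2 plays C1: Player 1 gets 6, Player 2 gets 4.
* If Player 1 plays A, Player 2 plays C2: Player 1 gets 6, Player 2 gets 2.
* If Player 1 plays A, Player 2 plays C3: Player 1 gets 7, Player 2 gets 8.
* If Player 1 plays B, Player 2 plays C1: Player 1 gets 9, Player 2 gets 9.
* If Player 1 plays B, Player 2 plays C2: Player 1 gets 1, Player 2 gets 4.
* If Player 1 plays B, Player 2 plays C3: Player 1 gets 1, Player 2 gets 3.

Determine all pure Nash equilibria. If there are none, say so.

(A, C3); (B, C1)

Player 1 against C1: payoffs 6, 9 → best response B.
Player 1 against C2: payoffs 6, 1 → best response A.
Player 1 against C3: payoffs 7, 1 → best response A.
Player 2 against A: payoffs 4, 2, 8 → best response C3.
Player 2 against B: payoffs 9, 4, 3 → best response C1.
Mutual best responses: (A, C3); (B, C1).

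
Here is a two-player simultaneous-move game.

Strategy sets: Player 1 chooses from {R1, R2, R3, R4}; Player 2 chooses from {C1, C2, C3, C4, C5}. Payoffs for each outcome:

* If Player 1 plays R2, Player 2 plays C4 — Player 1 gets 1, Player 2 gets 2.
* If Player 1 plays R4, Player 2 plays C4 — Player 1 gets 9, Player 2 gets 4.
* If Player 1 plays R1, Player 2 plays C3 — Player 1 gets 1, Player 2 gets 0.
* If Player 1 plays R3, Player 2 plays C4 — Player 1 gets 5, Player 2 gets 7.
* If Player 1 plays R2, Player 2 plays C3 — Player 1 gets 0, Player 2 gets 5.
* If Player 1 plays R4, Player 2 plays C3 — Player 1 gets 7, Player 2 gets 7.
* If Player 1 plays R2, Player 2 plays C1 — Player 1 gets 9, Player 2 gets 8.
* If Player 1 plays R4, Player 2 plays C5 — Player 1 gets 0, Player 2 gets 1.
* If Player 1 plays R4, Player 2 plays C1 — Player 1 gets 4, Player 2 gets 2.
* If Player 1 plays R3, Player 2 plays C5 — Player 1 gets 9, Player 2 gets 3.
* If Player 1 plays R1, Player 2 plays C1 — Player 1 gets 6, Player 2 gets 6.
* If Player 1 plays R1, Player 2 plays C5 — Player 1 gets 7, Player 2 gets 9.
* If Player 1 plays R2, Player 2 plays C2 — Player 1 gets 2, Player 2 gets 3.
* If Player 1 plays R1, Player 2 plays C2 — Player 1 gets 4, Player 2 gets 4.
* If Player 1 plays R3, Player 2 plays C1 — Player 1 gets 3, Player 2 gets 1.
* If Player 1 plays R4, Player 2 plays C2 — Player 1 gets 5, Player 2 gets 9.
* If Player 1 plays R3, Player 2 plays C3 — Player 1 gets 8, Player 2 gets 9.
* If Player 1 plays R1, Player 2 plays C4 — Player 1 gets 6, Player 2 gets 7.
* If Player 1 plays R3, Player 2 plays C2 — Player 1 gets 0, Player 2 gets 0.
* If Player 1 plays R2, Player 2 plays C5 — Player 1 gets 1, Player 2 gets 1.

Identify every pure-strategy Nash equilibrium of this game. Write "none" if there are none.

Pure-strategy Nash equilibria: (R2, C1); (R3, C3); (R4, C2)

Player 1 against C1: payoffs 6, 9, 3, 4 → best response R2.
Player 1 against C2: payoffs 4, 2, 0, 5 → best response R4.
Player 1 against C3: payoffs 1, 0, 8, 7 → best response R3.
Player 1 against C4: payoffs 6, 1, 5, 9 → best response R4.
Player 1 against C5: payoffs 7, 1, 9, 0 → best response R3.
Player 2 against R1: payoffs 6, 4, 0, 7, 9 → best response C5.
Player 2 against R2: payoffs 8, 3, 5, 2, 1 → best response C1.
Player 2 against R3: payoffs 1, 0, 9, 7, 3 → best response C3.
Player 2 against R4: payoffs 2, 9, 7, 4, 1 → best response C2.
Mutual best responses: (R2, C1); (R3, C3); (R4, C2).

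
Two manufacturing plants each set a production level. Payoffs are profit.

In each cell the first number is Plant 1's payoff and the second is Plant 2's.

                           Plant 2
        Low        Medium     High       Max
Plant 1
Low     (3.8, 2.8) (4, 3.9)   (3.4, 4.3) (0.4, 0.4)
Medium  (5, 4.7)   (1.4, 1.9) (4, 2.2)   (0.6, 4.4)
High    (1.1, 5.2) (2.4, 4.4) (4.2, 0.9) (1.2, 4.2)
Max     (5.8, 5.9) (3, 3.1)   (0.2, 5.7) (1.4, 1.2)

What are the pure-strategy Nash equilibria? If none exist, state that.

The unique pure-strategy Nash equilibrium is (Max, Low).

Plant 1 against Low: payoffs 3.8, 5, 1.1, 5.8 → best response Max.
Plant 1 against Medium: payoffs 4, 1.4, 2.4, 3 → best response Low.
Plant 1 against High: payoffs 3.4, 4, 4.2, 0.2 → best response High.
Plant 1 against Max: payoffs 0.4, 0.6, 1.2, 1.4 → best response Max.
Plant 2 against Low: payoffs 2.8, 3.9, 4.3, 0.4 → best response High.
Plant 2 against Medium: payoffs 4.7, 1.9, 2.2, 4.4 → best response Low.
Plant 2 against High: payoffs 5.2, 4.4, 0.9, 4.2 → best response Low.
Plant 2 against Max: payoffs 5.9, 3.1, 5.7, 1.2 → best response Low.
Mutual best responses: (Max, Low).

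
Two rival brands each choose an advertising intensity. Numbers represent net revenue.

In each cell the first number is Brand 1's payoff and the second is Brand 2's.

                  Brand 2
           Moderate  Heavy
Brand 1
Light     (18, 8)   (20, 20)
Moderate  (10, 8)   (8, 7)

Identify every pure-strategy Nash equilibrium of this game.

(Light, Moderate): Brand 2 can switch to Heavy (8 → 20). Not NE.
(Light, Heavy): Brand 1 gets 20, best alternative 8; Brand 2 gets 20, best alternative 8. No profitable deviation — NE.
(Moderate, Moderate): Brand 1 can switch to Light (10 → 18). Not NE.
(Moderate, Heavy): Brand 1 can switch to Light (8 → 20). Not NE.

(Light, Heavy)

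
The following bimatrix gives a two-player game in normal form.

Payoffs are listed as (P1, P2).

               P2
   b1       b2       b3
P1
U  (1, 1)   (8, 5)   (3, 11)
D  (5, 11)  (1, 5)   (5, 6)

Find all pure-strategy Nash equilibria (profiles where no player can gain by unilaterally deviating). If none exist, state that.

P1 against b1: payoffs 1, 5 → best response D.
P1 against b2: payoffs 8, 1 → best response U.
P1 against b3: payoffs 3, 5 → best response D.
P2 against U: payoffs 1, 5, 11 → best response b3.
P2 against D: payoffs 11, 5, 6 → best response b1.
Mutual best responses: (D, b1).

Pure NE: (D, b1)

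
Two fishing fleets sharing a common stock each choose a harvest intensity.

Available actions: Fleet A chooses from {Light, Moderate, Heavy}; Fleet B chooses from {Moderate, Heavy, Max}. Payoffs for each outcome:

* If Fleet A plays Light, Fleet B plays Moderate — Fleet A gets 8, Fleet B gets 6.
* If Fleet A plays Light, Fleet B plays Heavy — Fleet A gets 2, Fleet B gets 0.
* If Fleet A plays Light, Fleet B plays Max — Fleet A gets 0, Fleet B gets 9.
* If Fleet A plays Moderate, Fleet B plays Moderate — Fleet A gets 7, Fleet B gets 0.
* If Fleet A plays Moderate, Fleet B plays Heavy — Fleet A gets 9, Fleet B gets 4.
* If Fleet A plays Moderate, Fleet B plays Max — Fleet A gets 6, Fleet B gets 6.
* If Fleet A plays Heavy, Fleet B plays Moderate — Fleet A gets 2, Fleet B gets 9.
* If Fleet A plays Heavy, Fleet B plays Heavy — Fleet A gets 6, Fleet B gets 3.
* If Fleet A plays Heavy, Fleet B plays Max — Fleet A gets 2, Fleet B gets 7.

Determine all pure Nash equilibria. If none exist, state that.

For each player, find the best response to each opponent profile; mutual best responses are the pure NE.
Fleet A against Moderate: payoffs 8, 7, 2 → best response Light.
Fleet A against Heavy: payoffs 2, 9, 6 → best response Moderate.
Fleet A against Max: payoffs 0, 6, 2 → best response Moderate.
Fleet B against Light: payoffs 6, 0, 9 → best response Max.
Fleet B against Moderate: payoffs 0, 4, 6 → best response Max.
Fleet B against Heavy: payoffs 9, 3, 7 → best response Moderate.
Mutual best responses: (Moderate, Max).

(Moderate, Max)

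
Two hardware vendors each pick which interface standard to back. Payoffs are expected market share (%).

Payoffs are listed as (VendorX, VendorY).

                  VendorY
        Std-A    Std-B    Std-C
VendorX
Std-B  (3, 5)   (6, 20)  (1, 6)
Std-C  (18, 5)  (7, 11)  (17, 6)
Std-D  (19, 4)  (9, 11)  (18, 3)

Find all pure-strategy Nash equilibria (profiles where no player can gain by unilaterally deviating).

Check each profile: it is a Nash equilibrium iff no player can strictly gain by switching unilaterally.
(Std-B, Std-A): VendorX can switch to Std-C (3 → 18). Not NE.
(Std-B, Std-B): VendorX can switch to Std-C (6 → 7). Not NE.
(Std-B, Std-C): VendorX can switch to Std-C (1 → 17). Not NE.
(Std-C, Std-A): VendorX can switch to Std-D (18 → 19). Not NE.
(Std-C, Std-B): VendorX can switch to Std-D (7 → 9). Not NE.
(Std-C, Std-C): VendorX can switch to Std-D (17 → 18). Not NE.
(Std-D, Std-A): VendorY can switch to Std-B (4 → 11). Not NE.
(Std-D, Std-B): VendorX gets 9, best alternative 7; VendorY gets 11, best alternative 4. No profitable deviation — NE.
(Std-D, Std-C): VendorY can switch to Std-A (3 → 4). Not NE.

(Std-D, Std-B)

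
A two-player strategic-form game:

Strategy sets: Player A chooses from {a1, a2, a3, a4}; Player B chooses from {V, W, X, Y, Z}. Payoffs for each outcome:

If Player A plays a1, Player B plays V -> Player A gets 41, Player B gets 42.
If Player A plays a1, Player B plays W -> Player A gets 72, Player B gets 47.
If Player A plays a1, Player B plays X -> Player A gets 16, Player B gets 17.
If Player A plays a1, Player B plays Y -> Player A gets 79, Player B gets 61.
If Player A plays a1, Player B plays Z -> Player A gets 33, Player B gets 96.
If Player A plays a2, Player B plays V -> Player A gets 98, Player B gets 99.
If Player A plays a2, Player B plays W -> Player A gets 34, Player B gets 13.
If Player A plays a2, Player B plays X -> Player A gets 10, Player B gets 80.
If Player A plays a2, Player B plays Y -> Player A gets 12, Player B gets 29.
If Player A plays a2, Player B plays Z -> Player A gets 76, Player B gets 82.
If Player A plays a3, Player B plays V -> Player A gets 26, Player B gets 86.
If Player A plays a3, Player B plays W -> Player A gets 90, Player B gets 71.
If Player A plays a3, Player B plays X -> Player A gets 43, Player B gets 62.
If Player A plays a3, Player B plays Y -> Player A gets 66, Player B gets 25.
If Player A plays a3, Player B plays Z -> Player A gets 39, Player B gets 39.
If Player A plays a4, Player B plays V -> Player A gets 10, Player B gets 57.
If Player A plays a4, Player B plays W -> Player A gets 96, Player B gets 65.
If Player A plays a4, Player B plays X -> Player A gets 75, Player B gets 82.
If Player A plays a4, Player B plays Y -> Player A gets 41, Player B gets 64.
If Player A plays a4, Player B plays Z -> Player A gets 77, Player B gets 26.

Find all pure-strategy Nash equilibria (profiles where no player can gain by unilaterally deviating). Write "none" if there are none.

Pure-strategy Nash equilibria: (a2, V); (a4, X)

(a1, V): Player A can switch to a2 (41 → 98). Not NE.
(a1, W): Player A can switch to a3 (72 → 90). Not NE.
(a1, X): Player A can switch to a3 (16 → 43). Not NE.
(a1, Y): Player B can switch to Z (61 → 96). Not NE.
(a1, Z): Player A can switch to a2 (33 → 76). Not NE.
(a2, V): Player A gets 98, best alternative 41; Player B gets 99, best alternative 82. No profitable deviation — NE.
(a2, W): Player A can switch to a1 (34 → 72). Not NE.
(a2, X): Player A can switch to a1 (10 → 16). Not NE.
(a2, Y): Player A can switch to a1 (12 → 79). Not NE.
(a4, X): Player A gets 75, best alternative 43; Player B gets 82, best alternative 65. No profitable deviation — NE.
(The remaining 10 profiles each have a profitable deviation by the same check.)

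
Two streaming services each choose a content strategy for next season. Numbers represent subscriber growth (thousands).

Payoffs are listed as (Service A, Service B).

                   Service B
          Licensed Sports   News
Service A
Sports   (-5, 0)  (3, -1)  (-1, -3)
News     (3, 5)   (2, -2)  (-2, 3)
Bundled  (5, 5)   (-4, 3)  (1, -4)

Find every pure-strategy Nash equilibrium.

(Bundled, Licensed)

(Sports, Licensed): Service A can switch to News (-5 → 3). Not NE.
(Sports, Sports): Service B can switch to Licensed (-1 → 0). Not NE.
(Sports, News): Service A can switch to Bundled (-1 → 1). Not NE.
(News, Licensed): Service A can switch to Bundled (3 → 5). Not NE.
(News, Sports): Service A can switch to Sports (2 → 3). Not NE.
(News, News): Service A can switch to Sports (-2 → -1). Not NE.
(Bundled, Licensed): Service A gets 5, best alternative 3; Service B gets 5, best alternative 3. No profitable deviation — NE.
(Bundled, Sports): Service A can switch to Sports (-4 → 3). Not NE.
(Bundled, News): Service B can switch to Licensed (-4 → 5). Not NE.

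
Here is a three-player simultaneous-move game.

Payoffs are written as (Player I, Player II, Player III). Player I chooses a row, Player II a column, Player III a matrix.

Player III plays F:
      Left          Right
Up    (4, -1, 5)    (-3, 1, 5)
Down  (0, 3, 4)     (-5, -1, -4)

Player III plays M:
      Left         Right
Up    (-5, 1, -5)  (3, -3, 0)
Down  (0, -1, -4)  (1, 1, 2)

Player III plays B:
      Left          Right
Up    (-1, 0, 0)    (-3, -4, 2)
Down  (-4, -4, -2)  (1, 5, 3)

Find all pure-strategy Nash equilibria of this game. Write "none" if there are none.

Player I against (Left, F): payoffs 4, 0 → best response Up.
Player I against (Left, M): payoffs -5, 0 → best response Down.
Player I against (Left, B): payoffs -1, -4 → best response Up.
Player I against (Right, F): payoffs -3, -5 → best response Up.
Player I against (Right, M): payoffs 3, 1 → best response Up.
Player I against (Right, B): payoffs -3, 1 → best response Down.
Player II against (Up, F): payoffs -1, 1 → best response Right.
Player II against (Up, M): payoffs 1, -3 → best response Left.
Player II against (Up, B): payoffs 0, -4 → best response Left.
Player II against (Down, F): payoffs 3, -1 → best response Left.
Player II against (Down, M): payoffs -1, 1 → best response Right.
Player II against (Down, B): payoffs -4, 5 → best response Right.
Player III against (Up, Left): payoffs 5, -5, 0 → best response F.
Player III against (Up, Right): payoffs 5, 0, 2 → best response F.
Player III against (Down, Left): payoffs 4, -4, -2 → best response F.
Player III against (Down, Right): payoffs -4, 2, 3 → best response B.
Mutual best responses: (Up, Right, F); (Down, Right, B).

Pure-strategy Nash equilibria: (Up, Right, F), (Down, Right, B)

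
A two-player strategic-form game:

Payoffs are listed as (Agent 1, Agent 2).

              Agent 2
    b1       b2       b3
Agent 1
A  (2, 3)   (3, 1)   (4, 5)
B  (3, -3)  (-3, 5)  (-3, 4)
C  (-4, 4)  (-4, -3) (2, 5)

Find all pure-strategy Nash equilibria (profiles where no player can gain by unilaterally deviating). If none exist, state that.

Agent 1 against b1: payoffs 2, 3, -4 → best response B.
Agent 1 against b2: payoffs 3, -3, -4 → best response A.
Agent 1 against b3: payoffs 4, -3, 2 → best response A.
Agent 2 against A: payoffs 3, 1, 5 → best response b3.
Agent 2 against B: payoffs -3, 5, 4 → best response b2.
Agent 2 against C: payoffs 4, -3, 5 → best response b3.
Mutual best responses: (A, b3).

(A, b3)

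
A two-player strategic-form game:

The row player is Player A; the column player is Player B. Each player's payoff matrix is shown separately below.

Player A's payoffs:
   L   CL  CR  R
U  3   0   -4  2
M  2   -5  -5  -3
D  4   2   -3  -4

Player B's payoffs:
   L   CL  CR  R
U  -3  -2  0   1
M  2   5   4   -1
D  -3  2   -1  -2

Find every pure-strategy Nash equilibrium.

The pure Nash equilibria are (U, R), (D, CL).

For each strategy profile, look for a profitable unilateral deviation.
(U, L): Player A can switch to D (3 → 4). Not NE.
(U, CL): Player A can switch to D (0 → 2). Not NE.
(U, CR): Player A can switch to D (-4 → -3). Not NE.
(U, R): Player A gets 2, best alternative -3; Player B gets 1, best alternative 0. No profitable deviation — NE.
(M, L): Player A can switch to U (2 → 3). Not NE.
(M, CL): Player A can switch to U (-5 → 0). Not NE.
(M, CR): Player A can switch to U (-5 → -4). Not NE.
(M, R): Player A can switch to U (-3 → 2). Not NE.
(D, L): Player B can switch to CL (-3 → 2). Not NE.
(D, CL): Player A gets 2, best alternative 0; Player B gets 2, best alternative -1. No profitable deviation — NE.
(D, CR): Player B can switch to CL (-1 → 2). Not NE.
(D, R): Player A can switch to U (-4 → 2). Not NE.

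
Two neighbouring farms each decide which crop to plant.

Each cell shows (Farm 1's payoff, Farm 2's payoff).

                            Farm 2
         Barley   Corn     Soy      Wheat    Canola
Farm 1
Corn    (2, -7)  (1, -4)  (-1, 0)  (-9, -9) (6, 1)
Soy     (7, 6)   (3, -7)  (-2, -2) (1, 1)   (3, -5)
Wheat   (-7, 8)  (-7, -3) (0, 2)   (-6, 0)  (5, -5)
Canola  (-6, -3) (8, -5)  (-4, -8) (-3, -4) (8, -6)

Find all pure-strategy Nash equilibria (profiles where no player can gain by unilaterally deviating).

Pure NE: (Soy, Barley)

Farm 1 against Barley: payoffs 2, 7, -7, -6 → best response Soy.
Farm 1 against Corn: payoffs 1, 3, -7, 8 → best response Canola.
Farm 1 against Soy: payoffs -1, -2, 0, -4 → best response Wheat.
Farm 1 against Wheat: payoffs -9, 1, -6, -3 → best response Soy.
Farm 1 against Canola: payoffs 6, 3, 5, 8 → best response Canola.
Farm 2 against Corn: payoffs -7, -4, 0, -9, 1 → best response Canola.
Farm 2 against Soy: payoffs 6, -7, -2, 1, -5 → best response Barley.
Farm 2 against Wheat: payoffs 8, -3, 2, 0, -5 → best response Barley.
Farm 2 against Canola: payoffs -3, -5, -8, -4, -6 → best response Barley.
Mutual best responses: (Soy, Barley).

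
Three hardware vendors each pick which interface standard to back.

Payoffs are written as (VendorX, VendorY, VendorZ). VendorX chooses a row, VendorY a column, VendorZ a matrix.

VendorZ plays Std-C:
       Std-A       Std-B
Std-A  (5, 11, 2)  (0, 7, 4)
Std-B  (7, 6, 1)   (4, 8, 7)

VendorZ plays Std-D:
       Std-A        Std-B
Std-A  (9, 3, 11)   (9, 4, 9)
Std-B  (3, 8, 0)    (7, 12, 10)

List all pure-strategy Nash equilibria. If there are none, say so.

For each strategy profile, look for a profitable unilateral deviation.
(Std-A, Std-A, Std-C): VendorX can switch to Std-B (5 → 7). Not NE.
(Std-A, Std-A, Std-D): VendorY can switch to Std-B (3 → 4). Not NE.
(Std-A, Std-B, Std-C): VendorX can switch to Std-B (0 → 4). Not NE.
(Std-A, Std-B, Std-D): VendorX gets 9, best alternative 7; VendorY gets 4, best alternative 3; VendorZ gets 9, best alternative 4. No profitable deviation — NE.
(Std-B, Std-A, Std-C): VendorY can switch to Std-B (6 → 8). Not NE.
(Std-B, Std-A, Std-D): VendorX can switch to Std-A (3 → 9). Not NE.
(Std-B, Std-B, Std-C): VendorZ can switch to Std-D (7 → 10). Not NE.
(Std-B, Std-B, Std-D): VendorX can switch to Std-A (7 → 9). Not NE.

Pure NE: (Std-A, Std-B, Std-D)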